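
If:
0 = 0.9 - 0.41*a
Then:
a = 2.20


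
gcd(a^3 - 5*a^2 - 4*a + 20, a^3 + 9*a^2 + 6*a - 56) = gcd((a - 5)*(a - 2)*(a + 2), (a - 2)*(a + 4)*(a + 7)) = a - 2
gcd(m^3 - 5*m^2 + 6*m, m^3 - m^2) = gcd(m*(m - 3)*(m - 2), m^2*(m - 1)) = m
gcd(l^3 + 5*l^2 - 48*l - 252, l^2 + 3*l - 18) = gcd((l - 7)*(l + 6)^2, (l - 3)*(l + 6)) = l + 6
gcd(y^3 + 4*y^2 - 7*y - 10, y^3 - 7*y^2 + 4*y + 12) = y^2 - y - 2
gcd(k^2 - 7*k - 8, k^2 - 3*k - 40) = k - 8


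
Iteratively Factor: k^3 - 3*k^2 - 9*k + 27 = (k + 3)*(k^2 - 6*k + 9) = (k - 3)*(k + 3)*(k - 3)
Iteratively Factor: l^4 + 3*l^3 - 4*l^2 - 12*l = (l + 2)*(l^3 + l^2 - 6*l) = (l + 2)*(l + 3)*(l^2 - 2*l) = (l - 2)*(l + 2)*(l + 3)*(l)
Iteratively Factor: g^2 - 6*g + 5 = (g - 5)*(g - 1)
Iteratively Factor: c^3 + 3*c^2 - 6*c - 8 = (c + 1)*(c^2 + 2*c - 8) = (c - 2)*(c + 1)*(c + 4)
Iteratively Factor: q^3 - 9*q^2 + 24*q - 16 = (q - 4)*(q^2 - 5*q + 4) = (q - 4)^2*(q - 1)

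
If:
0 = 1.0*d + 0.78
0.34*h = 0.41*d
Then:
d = -0.78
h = -0.94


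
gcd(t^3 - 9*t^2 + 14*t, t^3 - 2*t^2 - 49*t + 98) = t^2 - 9*t + 14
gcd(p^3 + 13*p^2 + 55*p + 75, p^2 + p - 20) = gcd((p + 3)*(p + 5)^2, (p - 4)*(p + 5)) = p + 5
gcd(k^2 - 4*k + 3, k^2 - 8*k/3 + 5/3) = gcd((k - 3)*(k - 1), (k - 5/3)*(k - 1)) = k - 1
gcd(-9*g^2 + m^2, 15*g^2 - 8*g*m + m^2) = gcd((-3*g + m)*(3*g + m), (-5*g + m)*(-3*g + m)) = 3*g - m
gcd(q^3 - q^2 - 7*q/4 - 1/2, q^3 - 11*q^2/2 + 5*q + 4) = q^2 - 3*q/2 - 1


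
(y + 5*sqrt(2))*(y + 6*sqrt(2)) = y^2 + 11*sqrt(2)*y + 60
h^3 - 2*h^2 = h^2*(h - 2)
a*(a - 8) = a^2 - 8*a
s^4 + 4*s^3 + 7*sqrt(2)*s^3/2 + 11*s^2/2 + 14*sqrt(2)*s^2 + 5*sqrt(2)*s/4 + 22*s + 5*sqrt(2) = (s + 4)*(s + sqrt(2)/2)^2*(s + 5*sqrt(2)/2)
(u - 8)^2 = u^2 - 16*u + 64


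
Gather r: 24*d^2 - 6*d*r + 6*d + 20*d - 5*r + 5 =24*d^2 + 26*d + r*(-6*d - 5) + 5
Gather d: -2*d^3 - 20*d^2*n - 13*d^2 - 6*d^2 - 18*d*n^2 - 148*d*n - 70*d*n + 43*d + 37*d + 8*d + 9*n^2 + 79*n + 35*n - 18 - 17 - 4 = -2*d^3 + d^2*(-20*n - 19) + d*(-18*n^2 - 218*n + 88) + 9*n^2 + 114*n - 39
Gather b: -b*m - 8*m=-b*m - 8*m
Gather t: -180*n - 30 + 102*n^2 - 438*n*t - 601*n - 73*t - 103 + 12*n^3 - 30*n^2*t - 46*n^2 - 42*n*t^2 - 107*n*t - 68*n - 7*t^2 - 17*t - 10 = 12*n^3 + 56*n^2 - 849*n + t^2*(-42*n - 7) + t*(-30*n^2 - 545*n - 90) - 143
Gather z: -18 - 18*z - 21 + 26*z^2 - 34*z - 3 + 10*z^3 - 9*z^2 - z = 10*z^3 + 17*z^2 - 53*z - 42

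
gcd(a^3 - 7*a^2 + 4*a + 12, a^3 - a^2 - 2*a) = a^2 - a - 2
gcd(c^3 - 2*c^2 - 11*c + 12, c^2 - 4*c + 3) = c - 1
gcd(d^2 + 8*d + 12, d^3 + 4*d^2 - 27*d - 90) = d + 6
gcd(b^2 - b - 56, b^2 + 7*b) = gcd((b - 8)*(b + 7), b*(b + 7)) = b + 7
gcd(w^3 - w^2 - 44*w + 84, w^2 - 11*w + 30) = w - 6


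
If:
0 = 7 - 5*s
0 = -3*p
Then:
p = 0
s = 7/5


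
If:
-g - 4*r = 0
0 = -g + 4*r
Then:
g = 0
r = 0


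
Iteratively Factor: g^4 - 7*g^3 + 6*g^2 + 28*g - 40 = (g - 5)*(g^3 - 2*g^2 - 4*g + 8) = (g - 5)*(g + 2)*(g^2 - 4*g + 4) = (g - 5)*(g - 2)*(g + 2)*(g - 2)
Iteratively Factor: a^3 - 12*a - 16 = (a + 2)*(a^2 - 2*a - 8) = (a + 2)^2*(a - 4)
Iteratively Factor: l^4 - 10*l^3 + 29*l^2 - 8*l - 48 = (l - 3)*(l^3 - 7*l^2 + 8*l + 16) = (l - 4)*(l - 3)*(l^2 - 3*l - 4) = (l - 4)*(l - 3)*(l + 1)*(l - 4)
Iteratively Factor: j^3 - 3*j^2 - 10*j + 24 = (j - 4)*(j^2 + j - 6) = (j - 4)*(j - 2)*(j + 3)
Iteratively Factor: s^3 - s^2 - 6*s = (s - 3)*(s^2 + 2*s) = (s - 3)*(s + 2)*(s)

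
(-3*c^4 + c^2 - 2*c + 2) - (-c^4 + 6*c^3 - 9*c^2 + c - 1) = -2*c^4 - 6*c^3 + 10*c^2 - 3*c + 3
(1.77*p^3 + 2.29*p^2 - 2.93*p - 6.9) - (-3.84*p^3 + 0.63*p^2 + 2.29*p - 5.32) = 5.61*p^3 + 1.66*p^2 - 5.22*p - 1.58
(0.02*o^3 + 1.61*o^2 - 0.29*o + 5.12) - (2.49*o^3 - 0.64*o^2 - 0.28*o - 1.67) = -2.47*o^3 + 2.25*o^2 - 0.00999999999999995*o + 6.79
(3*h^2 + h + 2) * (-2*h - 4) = -6*h^3 - 14*h^2 - 8*h - 8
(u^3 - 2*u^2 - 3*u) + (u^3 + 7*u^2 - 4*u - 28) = 2*u^3 + 5*u^2 - 7*u - 28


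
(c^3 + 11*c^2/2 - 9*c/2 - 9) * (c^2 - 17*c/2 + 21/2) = c^5 - 3*c^4 - 163*c^3/4 + 87*c^2 + 117*c/4 - 189/2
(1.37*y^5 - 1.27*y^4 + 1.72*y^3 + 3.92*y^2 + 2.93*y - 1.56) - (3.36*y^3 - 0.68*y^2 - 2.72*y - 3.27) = 1.37*y^5 - 1.27*y^4 - 1.64*y^3 + 4.6*y^2 + 5.65*y + 1.71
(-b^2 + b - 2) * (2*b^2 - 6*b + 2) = -2*b^4 + 8*b^3 - 12*b^2 + 14*b - 4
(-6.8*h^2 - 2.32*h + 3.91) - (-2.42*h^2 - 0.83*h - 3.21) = -4.38*h^2 - 1.49*h + 7.12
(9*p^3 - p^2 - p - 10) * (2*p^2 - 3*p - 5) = 18*p^5 - 29*p^4 - 44*p^3 - 12*p^2 + 35*p + 50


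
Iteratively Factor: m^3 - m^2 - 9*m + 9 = (m - 1)*(m^2 - 9) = (m - 1)*(m + 3)*(m - 3)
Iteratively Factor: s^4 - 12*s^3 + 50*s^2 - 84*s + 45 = (s - 1)*(s^3 - 11*s^2 + 39*s - 45) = (s - 3)*(s - 1)*(s^2 - 8*s + 15) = (s - 3)^2*(s - 1)*(s - 5)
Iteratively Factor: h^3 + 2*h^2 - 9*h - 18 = (h + 3)*(h^2 - h - 6) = (h - 3)*(h + 3)*(h + 2)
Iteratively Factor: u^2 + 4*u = (u + 4)*(u)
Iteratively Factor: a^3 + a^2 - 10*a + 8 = (a + 4)*(a^2 - 3*a + 2) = (a - 2)*(a + 4)*(a - 1)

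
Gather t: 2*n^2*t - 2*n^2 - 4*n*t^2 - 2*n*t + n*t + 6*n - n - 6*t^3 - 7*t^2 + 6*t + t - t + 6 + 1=-2*n^2 + 5*n - 6*t^3 + t^2*(-4*n - 7) + t*(2*n^2 - n + 6) + 7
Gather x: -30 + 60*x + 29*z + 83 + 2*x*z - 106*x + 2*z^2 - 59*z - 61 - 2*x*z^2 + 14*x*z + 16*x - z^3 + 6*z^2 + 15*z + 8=x*(-2*z^2 + 16*z - 30) - z^3 + 8*z^2 - 15*z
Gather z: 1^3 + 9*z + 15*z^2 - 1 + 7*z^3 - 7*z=7*z^3 + 15*z^2 + 2*z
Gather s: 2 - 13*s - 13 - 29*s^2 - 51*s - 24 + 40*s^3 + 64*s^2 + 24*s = 40*s^3 + 35*s^2 - 40*s - 35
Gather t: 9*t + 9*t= 18*t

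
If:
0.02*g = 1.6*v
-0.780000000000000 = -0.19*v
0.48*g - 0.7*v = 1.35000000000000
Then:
No Solution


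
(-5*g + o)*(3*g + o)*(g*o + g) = -15*g^3*o - 15*g^3 - 2*g^2*o^2 - 2*g^2*o + g*o^3 + g*o^2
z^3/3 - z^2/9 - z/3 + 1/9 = (z/3 + 1/3)*(z - 1)*(z - 1/3)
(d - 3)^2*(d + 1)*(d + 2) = d^4 - 3*d^3 - 7*d^2 + 15*d + 18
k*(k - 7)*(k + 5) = k^3 - 2*k^2 - 35*k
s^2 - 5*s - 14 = (s - 7)*(s + 2)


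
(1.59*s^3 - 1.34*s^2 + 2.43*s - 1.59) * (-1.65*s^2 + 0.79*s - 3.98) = -2.6235*s^5 + 3.4671*s^4 - 11.3963*s^3 + 9.8764*s^2 - 10.9275*s + 6.3282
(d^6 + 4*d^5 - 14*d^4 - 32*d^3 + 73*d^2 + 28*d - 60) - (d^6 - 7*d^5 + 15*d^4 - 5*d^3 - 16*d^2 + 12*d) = 11*d^5 - 29*d^4 - 27*d^3 + 89*d^2 + 16*d - 60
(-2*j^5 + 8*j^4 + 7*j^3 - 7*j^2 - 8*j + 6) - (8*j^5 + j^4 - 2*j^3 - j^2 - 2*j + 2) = -10*j^5 + 7*j^4 + 9*j^3 - 6*j^2 - 6*j + 4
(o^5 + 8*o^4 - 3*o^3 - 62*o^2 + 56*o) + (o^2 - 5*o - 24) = o^5 + 8*o^4 - 3*o^3 - 61*o^2 + 51*o - 24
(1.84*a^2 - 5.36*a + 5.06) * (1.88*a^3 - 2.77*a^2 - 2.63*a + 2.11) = 3.4592*a^5 - 15.1736*a^4 + 19.5208*a^3 + 3.963*a^2 - 24.6174*a + 10.6766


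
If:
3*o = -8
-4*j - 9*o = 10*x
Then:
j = 6 - 5*x/2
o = -8/3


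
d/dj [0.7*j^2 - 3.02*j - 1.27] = 1.4*j - 3.02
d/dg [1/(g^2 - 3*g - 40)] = (3 - 2*g)/(-g^2 + 3*g + 40)^2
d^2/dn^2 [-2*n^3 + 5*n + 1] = -12*n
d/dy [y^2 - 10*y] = 2*y - 10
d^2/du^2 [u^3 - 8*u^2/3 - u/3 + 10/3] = 6*u - 16/3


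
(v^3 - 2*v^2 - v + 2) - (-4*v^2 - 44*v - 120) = v^3 + 2*v^2 + 43*v + 122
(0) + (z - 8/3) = z - 8/3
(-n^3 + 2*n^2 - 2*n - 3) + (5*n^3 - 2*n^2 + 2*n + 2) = 4*n^3 - 1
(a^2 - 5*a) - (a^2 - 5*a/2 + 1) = -5*a/2 - 1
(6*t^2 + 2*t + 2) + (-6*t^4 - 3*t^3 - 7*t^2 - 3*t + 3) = -6*t^4 - 3*t^3 - t^2 - t + 5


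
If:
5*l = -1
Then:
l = -1/5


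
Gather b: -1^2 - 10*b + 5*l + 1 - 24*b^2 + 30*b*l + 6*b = -24*b^2 + b*(30*l - 4) + 5*l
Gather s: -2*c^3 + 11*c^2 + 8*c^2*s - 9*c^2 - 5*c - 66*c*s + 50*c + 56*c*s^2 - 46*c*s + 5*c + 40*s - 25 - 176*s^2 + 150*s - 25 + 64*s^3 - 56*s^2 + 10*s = -2*c^3 + 2*c^2 + 50*c + 64*s^3 + s^2*(56*c - 232) + s*(8*c^2 - 112*c + 200) - 50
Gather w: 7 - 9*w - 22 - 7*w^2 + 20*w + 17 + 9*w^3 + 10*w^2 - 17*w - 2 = 9*w^3 + 3*w^2 - 6*w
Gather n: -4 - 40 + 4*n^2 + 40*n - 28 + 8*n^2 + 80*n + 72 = 12*n^2 + 120*n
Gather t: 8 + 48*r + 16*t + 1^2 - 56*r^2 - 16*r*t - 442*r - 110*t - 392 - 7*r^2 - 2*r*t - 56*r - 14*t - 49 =-63*r^2 - 450*r + t*(-18*r - 108) - 432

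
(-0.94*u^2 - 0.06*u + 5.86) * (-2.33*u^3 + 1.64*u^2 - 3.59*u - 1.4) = 2.1902*u^5 - 1.4018*u^4 - 10.3776*u^3 + 11.1418*u^2 - 20.9534*u - 8.204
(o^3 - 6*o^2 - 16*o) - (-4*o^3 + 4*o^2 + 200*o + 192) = 5*o^3 - 10*o^2 - 216*o - 192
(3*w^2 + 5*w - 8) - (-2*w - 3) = 3*w^2 + 7*w - 5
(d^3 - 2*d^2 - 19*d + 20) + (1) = d^3 - 2*d^2 - 19*d + 21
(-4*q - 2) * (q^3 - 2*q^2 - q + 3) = -4*q^4 + 6*q^3 + 8*q^2 - 10*q - 6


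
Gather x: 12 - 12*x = 12 - 12*x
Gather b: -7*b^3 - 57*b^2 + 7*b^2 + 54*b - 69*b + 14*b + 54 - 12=-7*b^3 - 50*b^2 - b + 42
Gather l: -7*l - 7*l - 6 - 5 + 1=-14*l - 10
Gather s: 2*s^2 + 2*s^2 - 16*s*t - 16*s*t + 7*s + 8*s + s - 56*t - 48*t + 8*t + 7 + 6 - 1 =4*s^2 + s*(16 - 32*t) - 96*t + 12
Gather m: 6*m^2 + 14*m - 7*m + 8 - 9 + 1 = 6*m^2 + 7*m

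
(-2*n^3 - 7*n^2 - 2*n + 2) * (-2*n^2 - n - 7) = 4*n^5 + 16*n^4 + 25*n^3 + 47*n^2 + 12*n - 14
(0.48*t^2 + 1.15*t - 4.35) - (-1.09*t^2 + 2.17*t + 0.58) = 1.57*t^2 - 1.02*t - 4.93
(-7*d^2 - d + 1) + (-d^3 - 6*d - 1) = -d^3 - 7*d^2 - 7*d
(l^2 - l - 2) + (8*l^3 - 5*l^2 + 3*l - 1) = 8*l^3 - 4*l^2 + 2*l - 3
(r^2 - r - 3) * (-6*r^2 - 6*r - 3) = -6*r^4 + 21*r^2 + 21*r + 9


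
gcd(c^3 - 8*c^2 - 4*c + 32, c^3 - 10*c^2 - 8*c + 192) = c - 8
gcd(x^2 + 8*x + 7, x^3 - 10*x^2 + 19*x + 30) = x + 1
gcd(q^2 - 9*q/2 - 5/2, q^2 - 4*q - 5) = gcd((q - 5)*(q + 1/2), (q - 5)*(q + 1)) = q - 5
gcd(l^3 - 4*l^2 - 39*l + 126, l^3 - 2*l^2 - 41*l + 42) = l^2 - l - 42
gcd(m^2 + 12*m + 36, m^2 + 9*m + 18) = m + 6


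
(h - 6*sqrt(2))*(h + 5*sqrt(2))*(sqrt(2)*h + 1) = sqrt(2)*h^3 - h^2 - 61*sqrt(2)*h - 60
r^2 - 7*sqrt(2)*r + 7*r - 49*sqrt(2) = (r + 7)*(r - 7*sqrt(2))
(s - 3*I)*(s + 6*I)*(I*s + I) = I*s^3 - 3*s^2 + I*s^2 - 3*s + 18*I*s + 18*I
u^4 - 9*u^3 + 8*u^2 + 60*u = u*(u - 6)*(u - 5)*(u + 2)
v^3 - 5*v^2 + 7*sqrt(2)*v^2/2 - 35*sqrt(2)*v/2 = v*(v - 5)*(v + 7*sqrt(2)/2)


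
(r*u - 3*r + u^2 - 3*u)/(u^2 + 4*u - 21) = (r + u)/(u + 7)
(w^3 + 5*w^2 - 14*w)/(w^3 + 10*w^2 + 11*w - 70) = w/(w + 5)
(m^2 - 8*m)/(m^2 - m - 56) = m/(m + 7)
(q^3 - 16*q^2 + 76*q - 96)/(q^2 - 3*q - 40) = (q^2 - 8*q + 12)/(q + 5)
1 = 1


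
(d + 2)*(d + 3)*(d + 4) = d^3 + 9*d^2 + 26*d + 24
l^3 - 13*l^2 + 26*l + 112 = (l - 8)*(l - 7)*(l + 2)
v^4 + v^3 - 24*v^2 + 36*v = v*(v - 3)*(v - 2)*(v + 6)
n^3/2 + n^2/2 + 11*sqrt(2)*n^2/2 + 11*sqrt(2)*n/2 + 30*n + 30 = (n/2 + 1/2)*(n + 5*sqrt(2))*(n + 6*sqrt(2))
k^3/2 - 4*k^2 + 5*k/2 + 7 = (k/2 + 1/2)*(k - 7)*(k - 2)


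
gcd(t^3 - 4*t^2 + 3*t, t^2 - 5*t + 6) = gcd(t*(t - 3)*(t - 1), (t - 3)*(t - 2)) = t - 3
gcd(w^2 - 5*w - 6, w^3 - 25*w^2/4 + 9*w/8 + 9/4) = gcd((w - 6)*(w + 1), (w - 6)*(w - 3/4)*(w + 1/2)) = w - 6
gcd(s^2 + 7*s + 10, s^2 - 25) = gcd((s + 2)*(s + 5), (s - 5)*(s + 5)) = s + 5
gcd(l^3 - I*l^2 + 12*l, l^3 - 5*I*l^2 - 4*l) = l^2 - 4*I*l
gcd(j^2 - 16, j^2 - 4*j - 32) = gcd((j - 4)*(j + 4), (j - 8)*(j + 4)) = j + 4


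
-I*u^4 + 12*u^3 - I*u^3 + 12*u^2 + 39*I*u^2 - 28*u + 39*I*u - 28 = (u + I)*(u + 4*I)*(u + 7*I)*(-I*u - I)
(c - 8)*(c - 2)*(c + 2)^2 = c^4 - 6*c^3 - 20*c^2 + 24*c + 64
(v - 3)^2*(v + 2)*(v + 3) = v^4 - v^3 - 15*v^2 + 9*v + 54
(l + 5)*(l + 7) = l^2 + 12*l + 35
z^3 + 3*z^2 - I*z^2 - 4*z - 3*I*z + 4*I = (z - 1)*(z + 4)*(z - I)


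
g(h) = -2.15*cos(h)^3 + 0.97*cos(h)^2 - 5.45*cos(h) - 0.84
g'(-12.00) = 4.51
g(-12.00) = -6.04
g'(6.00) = -2.66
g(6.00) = -7.08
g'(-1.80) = -6.06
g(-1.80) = 0.47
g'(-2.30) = -7.16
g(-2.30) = 3.86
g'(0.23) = 2.21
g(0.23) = -7.21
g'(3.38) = -3.17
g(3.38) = 7.34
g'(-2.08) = -6.92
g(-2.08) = 2.30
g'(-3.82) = 6.82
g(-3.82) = 5.01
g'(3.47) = -4.21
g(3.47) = 7.01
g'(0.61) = 4.69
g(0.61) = -5.84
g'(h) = 6.45*sin(h)*cos(h)^2 - 1.94*sin(h)*cos(h) + 5.45*sin(h)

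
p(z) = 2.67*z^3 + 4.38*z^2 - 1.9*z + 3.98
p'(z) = 8.01*z^2 + 8.76*z - 1.9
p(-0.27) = 4.76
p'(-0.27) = -3.68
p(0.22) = 3.80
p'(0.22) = 0.41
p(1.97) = 37.65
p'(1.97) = 46.44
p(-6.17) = -444.70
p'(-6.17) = 248.98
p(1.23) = 13.24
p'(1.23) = 20.99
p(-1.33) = 7.97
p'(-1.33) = 0.62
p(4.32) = 292.77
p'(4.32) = 185.43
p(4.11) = 255.53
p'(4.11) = 169.41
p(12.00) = 5225.66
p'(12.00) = 1256.66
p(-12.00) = -3956.26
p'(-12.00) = 1046.42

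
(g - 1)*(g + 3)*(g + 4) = g^3 + 6*g^2 + 5*g - 12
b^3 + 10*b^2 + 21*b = b*(b + 3)*(b + 7)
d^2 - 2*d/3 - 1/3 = (d - 1)*(d + 1/3)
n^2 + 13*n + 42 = (n + 6)*(n + 7)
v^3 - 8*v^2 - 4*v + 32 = (v - 8)*(v - 2)*(v + 2)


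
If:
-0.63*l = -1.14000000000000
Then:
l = 1.81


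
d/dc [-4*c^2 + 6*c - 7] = 6 - 8*c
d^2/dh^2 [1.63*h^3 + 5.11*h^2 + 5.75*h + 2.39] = 9.78*h + 10.22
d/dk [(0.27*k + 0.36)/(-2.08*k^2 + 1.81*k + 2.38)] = (0.5616*k^2 + 1.4976*k - 0.0089999999999999)/(4.3264*k^4 - 7.5296*k^3 - 6.6247*k^2 + 8.6156*k + 5.6644)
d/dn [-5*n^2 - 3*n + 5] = -10*n - 3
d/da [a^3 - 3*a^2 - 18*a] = 3*a^2 - 6*a - 18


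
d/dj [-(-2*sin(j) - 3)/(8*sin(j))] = -3*cos(j)/(8*sin(j)^2)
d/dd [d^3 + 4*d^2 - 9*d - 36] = 3*d^2 + 8*d - 9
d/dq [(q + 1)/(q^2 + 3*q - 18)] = (q^2 + 3*q - (q + 1)*(2*q + 3) - 18)/(q^2 + 3*q - 18)^2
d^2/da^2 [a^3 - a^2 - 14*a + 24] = 6*a - 2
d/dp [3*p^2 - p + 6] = 6*p - 1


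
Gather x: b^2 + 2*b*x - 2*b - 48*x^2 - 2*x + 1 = b^2 - 2*b - 48*x^2 + x*(2*b - 2) + 1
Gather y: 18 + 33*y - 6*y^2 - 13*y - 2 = -6*y^2 + 20*y + 16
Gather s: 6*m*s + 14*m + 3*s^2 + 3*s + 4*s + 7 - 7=14*m + 3*s^2 + s*(6*m + 7)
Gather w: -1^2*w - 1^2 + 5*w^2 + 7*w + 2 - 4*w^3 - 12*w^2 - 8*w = -4*w^3 - 7*w^2 - 2*w + 1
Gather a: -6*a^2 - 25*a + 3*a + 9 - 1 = -6*a^2 - 22*a + 8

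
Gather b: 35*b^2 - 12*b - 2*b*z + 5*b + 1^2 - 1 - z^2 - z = 35*b^2 + b*(-2*z - 7) - z^2 - z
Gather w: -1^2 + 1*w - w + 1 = 0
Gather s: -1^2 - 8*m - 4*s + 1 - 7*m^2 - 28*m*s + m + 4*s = -7*m^2 - 28*m*s - 7*m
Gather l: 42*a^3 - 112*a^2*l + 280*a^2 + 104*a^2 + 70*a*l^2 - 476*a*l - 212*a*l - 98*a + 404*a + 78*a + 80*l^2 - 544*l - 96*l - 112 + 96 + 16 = 42*a^3 + 384*a^2 + 384*a + l^2*(70*a + 80) + l*(-112*a^2 - 688*a - 640)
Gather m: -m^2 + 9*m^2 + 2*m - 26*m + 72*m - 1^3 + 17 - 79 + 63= 8*m^2 + 48*m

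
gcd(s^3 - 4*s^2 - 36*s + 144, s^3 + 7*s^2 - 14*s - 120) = s^2 + 2*s - 24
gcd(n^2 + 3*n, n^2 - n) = n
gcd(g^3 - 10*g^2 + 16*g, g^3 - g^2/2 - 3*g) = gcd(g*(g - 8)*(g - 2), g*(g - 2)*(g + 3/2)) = g^2 - 2*g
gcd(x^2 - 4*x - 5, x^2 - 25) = x - 5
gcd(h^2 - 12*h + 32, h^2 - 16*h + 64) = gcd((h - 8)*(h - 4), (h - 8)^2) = h - 8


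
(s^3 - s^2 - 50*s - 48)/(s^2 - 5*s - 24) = (s^2 + 7*s + 6)/(s + 3)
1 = 1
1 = 1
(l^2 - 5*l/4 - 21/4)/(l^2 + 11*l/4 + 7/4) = (l - 3)/(l + 1)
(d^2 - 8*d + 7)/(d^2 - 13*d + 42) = (d - 1)/(d - 6)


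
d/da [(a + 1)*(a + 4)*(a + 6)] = 3*a^2 + 22*a + 34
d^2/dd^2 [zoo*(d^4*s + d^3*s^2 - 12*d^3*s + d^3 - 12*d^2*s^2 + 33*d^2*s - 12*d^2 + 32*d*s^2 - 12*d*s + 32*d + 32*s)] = zoo*(d^2*s + d*s^2 + d*s + d + s^2 + s + 1)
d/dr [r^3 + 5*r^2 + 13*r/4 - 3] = 3*r^2 + 10*r + 13/4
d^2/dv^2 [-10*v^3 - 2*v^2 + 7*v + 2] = -60*v - 4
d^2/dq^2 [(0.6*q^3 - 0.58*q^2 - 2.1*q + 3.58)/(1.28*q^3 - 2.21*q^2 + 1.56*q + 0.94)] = (1.494016*q^6 - 27.83232*q^5 + 104.314368*q^4 - 162.976356*q^3 + 176.17206*q^2 - 122.893464*q + 37.432664)/(2.097152*q^9 - 10.862592*q^8 + 26.422656*q^7 - 32.651141*q^6 + 16.24818*q^5 + 8.900346*q^4 - 12.255024*q^3 + 1.004484*q^2 + 4.135248*q + 0.830584)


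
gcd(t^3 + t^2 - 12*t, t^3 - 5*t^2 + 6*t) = t^2 - 3*t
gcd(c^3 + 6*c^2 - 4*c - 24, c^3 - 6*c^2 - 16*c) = c + 2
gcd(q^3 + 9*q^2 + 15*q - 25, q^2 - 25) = q + 5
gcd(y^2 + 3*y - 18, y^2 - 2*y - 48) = y + 6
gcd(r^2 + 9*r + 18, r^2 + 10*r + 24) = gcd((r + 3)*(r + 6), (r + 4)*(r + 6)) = r + 6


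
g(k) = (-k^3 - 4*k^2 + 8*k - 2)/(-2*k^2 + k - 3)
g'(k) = (4*k - 1)*(-k^3 - 4*k^2 + 8*k - 2)/(-2*k^2 + k - 3)^2 + (-3*k^2 - 8*k + 8)/(-2*k^2 + k - 3)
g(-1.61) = 2.15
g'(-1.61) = 0.30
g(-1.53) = 2.17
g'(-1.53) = 0.25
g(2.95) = 2.23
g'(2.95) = 1.01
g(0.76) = -0.39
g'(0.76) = 0.18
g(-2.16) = 1.92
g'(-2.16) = 0.50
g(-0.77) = 2.03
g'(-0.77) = -0.82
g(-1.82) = 2.08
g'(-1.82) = 0.40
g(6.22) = 4.69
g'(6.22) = 0.62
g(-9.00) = -1.90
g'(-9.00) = 0.53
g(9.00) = 6.30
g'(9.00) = 0.55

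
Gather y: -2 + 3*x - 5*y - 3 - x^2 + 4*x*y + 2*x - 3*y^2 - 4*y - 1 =-x^2 + 5*x - 3*y^2 + y*(4*x - 9) - 6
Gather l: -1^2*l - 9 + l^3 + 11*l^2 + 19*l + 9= l^3 + 11*l^2 + 18*l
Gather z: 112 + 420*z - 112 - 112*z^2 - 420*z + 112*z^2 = 0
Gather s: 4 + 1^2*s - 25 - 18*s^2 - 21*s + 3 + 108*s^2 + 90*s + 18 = 90*s^2 + 70*s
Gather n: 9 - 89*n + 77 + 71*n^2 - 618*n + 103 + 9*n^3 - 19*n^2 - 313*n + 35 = 9*n^3 + 52*n^2 - 1020*n + 224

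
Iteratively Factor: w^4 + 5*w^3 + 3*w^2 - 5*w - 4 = (w - 1)*(w^3 + 6*w^2 + 9*w + 4) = (w - 1)*(w + 1)*(w^2 + 5*w + 4) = (w - 1)*(w + 1)*(w + 4)*(w + 1)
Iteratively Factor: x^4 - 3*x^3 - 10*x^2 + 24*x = (x - 2)*(x^3 - x^2 - 12*x) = x*(x - 2)*(x^2 - x - 12) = x*(x - 4)*(x - 2)*(x + 3)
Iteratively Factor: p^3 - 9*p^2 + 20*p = (p - 4)*(p^2 - 5*p) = p*(p - 4)*(p - 5)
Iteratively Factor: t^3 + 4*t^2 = (t)*(t^2 + 4*t) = t*(t + 4)*(t)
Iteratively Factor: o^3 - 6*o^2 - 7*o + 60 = (o + 3)*(o^2 - 9*o + 20) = (o - 4)*(o + 3)*(o - 5)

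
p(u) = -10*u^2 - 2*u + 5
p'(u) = -20*u - 2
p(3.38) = -116.00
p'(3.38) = -69.60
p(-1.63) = -18.31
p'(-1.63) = 30.60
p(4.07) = -168.79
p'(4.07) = -83.40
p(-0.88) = -0.98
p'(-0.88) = 15.60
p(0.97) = -6.35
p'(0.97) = -21.40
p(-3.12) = -86.10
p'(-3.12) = 60.40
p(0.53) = 1.13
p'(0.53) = -12.60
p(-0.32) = 4.62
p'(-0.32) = 4.40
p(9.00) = -823.00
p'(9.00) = -182.00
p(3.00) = -91.00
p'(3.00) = -62.00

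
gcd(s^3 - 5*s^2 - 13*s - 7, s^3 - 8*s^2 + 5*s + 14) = s^2 - 6*s - 7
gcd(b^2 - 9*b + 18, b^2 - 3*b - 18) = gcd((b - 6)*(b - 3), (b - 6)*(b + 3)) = b - 6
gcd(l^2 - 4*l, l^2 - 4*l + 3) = 1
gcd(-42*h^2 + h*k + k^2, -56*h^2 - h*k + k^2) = 7*h + k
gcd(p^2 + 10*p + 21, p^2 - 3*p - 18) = p + 3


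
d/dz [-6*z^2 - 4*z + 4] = -12*z - 4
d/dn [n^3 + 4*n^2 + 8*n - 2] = 3*n^2 + 8*n + 8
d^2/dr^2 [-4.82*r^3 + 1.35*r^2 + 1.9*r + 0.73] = 2.7 - 28.92*r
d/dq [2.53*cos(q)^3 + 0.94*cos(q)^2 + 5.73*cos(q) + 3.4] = (7.59*sin(q)^2 - 1.88*cos(q) - 13.32)*sin(q)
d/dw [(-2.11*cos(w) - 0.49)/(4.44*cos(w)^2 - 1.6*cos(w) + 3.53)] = (-9.3684*cos(w)^2 - 4.3512*cos(w) + 8.2323)*sin(w)/(19.7136*cos(w)^4 - 14.208*cos(w)^3 + 33.9064*cos(w)^2 - 11.296*cos(w) + 12.4609)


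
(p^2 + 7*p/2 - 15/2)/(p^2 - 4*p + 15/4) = 2*(p + 5)/(2*p - 5)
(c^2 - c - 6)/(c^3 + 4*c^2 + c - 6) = (c - 3)/(c^2 + 2*c - 3)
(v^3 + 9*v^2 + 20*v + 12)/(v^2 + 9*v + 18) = (v^2 + 3*v + 2)/(v + 3)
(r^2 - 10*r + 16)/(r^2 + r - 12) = (r^2 - 10*r + 16)/(r^2 + r - 12)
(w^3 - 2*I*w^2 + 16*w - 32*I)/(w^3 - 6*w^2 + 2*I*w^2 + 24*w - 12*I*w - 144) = (w^2 + 2*I*w + 8)/(w^2 + 6*w*(-1 + I) - 36*I)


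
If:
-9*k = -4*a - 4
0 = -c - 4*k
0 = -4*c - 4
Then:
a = -7/16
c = -1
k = 1/4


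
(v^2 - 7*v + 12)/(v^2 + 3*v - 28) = (v - 3)/(v + 7)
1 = 1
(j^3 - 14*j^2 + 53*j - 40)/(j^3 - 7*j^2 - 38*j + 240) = (j - 1)/(j + 6)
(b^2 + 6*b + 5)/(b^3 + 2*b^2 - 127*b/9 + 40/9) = 9*(b + 1)/(9*b^2 - 27*b + 8)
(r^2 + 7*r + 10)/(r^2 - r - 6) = (r + 5)/(r - 3)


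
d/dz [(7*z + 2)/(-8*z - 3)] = -5/(8*z + 3)^2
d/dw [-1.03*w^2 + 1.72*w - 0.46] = 1.72 - 2.06*w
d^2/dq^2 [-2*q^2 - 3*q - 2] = -4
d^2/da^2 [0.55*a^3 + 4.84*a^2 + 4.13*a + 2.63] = 3.3*a + 9.68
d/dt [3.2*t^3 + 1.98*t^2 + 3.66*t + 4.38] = 9.6*t^2 + 3.96*t + 3.66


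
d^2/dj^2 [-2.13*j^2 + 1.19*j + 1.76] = -4.26000000000000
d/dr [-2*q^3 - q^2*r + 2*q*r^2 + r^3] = -q^2 + 4*q*r + 3*r^2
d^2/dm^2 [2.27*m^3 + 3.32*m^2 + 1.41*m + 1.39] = 13.62*m + 6.64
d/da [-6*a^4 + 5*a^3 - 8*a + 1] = -24*a^3 + 15*a^2 - 8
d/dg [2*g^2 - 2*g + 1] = 4*g - 2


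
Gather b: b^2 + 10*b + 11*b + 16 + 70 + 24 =b^2 + 21*b + 110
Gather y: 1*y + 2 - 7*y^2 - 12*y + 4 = -7*y^2 - 11*y + 6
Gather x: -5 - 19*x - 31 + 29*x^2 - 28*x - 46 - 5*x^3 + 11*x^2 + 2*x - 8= -5*x^3 + 40*x^2 - 45*x - 90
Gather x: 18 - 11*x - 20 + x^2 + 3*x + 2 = x^2 - 8*x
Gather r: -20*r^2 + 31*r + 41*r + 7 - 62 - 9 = -20*r^2 + 72*r - 64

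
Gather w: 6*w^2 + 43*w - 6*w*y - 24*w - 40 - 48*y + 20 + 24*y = 6*w^2 + w*(19 - 6*y) - 24*y - 20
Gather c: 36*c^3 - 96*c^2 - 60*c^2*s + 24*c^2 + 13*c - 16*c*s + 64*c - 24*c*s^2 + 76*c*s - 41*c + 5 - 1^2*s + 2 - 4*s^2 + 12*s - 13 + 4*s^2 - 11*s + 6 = 36*c^3 + c^2*(-60*s - 72) + c*(-24*s^2 + 60*s + 36)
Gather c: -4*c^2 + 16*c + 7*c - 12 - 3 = -4*c^2 + 23*c - 15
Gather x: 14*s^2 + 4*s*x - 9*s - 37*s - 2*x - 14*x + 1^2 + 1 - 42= 14*s^2 - 46*s + x*(4*s - 16) - 40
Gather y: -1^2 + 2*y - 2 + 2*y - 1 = 4*y - 4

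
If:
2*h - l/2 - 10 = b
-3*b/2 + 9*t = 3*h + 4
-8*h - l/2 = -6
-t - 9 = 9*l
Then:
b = -5059/639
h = 1033/1278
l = -596/639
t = -43/71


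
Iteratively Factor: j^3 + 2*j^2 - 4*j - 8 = (j - 2)*(j^2 + 4*j + 4) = (j - 2)*(j + 2)*(j + 2)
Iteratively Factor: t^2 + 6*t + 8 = (t + 2)*(t + 4)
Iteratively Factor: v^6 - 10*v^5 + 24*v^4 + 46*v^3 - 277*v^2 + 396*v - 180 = (v - 1)*(v^5 - 9*v^4 + 15*v^3 + 61*v^2 - 216*v + 180) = (v - 1)*(v + 3)*(v^4 - 12*v^3 + 51*v^2 - 92*v + 60) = (v - 3)*(v - 1)*(v + 3)*(v^3 - 9*v^2 + 24*v - 20) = (v - 3)*(v - 2)*(v - 1)*(v + 3)*(v^2 - 7*v + 10) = (v - 5)*(v - 3)*(v - 2)*(v - 1)*(v + 3)*(v - 2)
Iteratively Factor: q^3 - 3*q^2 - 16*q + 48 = (q - 4)*(q^2 + q - 12) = (q - 4)*(q + 4)*(q - 3)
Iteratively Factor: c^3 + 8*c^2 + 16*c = (c)*(c^2 + 8*c + 16) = c*(c + 4)*(c + 4)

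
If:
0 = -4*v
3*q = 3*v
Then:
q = 0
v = 0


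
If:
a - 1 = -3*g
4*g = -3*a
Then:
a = -4/5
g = 3/5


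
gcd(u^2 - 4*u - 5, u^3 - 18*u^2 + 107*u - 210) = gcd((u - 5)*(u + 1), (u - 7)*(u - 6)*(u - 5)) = u - 5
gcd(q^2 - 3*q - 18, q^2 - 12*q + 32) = 1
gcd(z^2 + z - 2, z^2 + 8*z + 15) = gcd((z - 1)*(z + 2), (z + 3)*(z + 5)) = 1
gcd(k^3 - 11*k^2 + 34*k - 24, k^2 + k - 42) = k - 6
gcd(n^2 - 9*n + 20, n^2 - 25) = n - 5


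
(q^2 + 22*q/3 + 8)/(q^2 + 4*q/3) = (q + 6)/q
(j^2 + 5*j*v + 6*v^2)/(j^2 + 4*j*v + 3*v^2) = (j + 2*v)/(j + v)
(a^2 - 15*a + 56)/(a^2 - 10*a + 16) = (a - 7)/(a - 2)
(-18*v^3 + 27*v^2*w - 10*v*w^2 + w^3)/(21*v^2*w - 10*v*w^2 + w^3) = (-6*v^2 + 7*v*w - w^2)/(w*(7*v - w))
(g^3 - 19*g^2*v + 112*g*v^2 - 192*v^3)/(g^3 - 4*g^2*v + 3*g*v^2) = (-g^2 + 16*g*v - 64*v^2)/(g*(-g + v))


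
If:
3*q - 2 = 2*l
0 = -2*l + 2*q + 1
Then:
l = 7/2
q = 3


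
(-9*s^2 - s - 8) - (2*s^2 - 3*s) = -11*s^2 + 2*s - 8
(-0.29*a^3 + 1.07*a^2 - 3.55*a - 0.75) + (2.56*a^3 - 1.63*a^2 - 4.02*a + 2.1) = 2.27*a^3 - 0.56*a^2 - 7.57*a + 1.35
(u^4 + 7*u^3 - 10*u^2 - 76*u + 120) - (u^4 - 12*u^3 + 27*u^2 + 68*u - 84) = 19*u^3 - 37*u^2 - 144*u + 204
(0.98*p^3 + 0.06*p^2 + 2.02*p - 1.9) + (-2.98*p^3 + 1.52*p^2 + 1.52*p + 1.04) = -2.0*p^3 + 1.58*p^2 + 3.54*p - 0.86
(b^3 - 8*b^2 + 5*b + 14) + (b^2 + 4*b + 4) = b^3 - 7*b^2 + 9*b + 18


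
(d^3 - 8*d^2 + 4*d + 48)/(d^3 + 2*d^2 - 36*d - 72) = (d - 4)/(d + 6)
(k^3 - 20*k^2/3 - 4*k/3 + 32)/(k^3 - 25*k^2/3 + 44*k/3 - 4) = (3*k^2 - 2*k - 16)/(3*k^2 - 7*k + 2)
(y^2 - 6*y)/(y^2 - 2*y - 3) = y*(6 - y)/(-y^2 + 2*y + 3)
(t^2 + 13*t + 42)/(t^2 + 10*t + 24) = (t + 7)/(t + 4)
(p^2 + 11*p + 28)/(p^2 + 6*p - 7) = (p + 4)/(p - 1)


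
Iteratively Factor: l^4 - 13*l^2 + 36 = (l - 3)*(l^3 + 3*l^2 - 4*l - 12) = (l - 3)*(l - 2)*(l^2 + 5*l + 6) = (l - 3)*(l - 2)*(l + 2)*(l + 3)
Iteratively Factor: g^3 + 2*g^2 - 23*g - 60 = (g - 5)*(g^2 + 7*g + 12) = (g - 5)*(g + 4)*(g + 3)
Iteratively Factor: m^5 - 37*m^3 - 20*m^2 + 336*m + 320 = (m + 4)*(m^4 - 4*m^3 - 21*m^2 + 64*m + 80) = (m + 1)*(m + 4)*(m^3 - 5*m^2 - 16*m + 80) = (m - 5)*(m + 1)*(m + 4)*(m^2 - 16) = (m - 5)*(m + 1)*(m + 4)^2*(m - 4)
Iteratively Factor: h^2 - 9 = (h - 3)*(h + 3)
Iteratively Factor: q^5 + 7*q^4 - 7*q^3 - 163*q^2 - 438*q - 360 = (q + 3)*(q^4 + 4*q^3 - 19*q^2 - 106*q - 120) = (q + 3)^2*(q^3 + q^2 - 22*q - 40) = (q + 2)*(q + 3)^2*(q^2 - q - 20) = (q - 5)*(q + 2)*(q + 3)^2*(q + 4)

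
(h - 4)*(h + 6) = h^2 + 2*h - 24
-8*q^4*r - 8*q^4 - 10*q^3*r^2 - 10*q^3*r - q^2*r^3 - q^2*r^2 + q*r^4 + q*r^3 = (-4*q + r)*(q + r)*(2*q + r)*(q*r + q)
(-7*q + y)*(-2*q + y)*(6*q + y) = 84*q^3 - 40*q^2*y - 3*q*y^2 + y^3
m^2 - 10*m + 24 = (m - 6)*(m - 4)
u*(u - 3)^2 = u^3 - 6*u^2 + 9*u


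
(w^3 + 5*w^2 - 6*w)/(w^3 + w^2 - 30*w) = (w - 1)/(w - 5)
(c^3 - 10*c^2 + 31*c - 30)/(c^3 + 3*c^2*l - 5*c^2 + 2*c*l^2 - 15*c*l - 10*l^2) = (c^2 - 5*c + 6)/(c^2 + 3*c*l + 2*l^2)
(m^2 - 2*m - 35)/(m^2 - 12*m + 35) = (m + 5)/(m - 5)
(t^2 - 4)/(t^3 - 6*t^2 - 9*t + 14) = (t - 2)/(t^2 - 8*t + 7)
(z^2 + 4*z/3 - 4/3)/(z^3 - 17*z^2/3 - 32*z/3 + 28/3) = 1/(z - 7)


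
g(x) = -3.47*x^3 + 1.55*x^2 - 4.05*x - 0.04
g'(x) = -10.41*x^2 + 3.1*x - 4.05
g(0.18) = -0.74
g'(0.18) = -3.83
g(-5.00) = 492.71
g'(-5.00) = -279.80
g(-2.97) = 116.57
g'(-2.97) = -105.08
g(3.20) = -110.83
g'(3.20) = -100.73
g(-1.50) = 21.23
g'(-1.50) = -32.12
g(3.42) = -134.57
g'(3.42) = -115.21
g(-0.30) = 1.41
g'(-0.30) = -5.92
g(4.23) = -252.07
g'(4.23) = -177.20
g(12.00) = -5821.60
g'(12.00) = -1465.89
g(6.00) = -718.06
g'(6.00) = -360.21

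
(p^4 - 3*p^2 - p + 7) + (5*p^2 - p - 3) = p^4 + 2*p^2 - 2*p + 4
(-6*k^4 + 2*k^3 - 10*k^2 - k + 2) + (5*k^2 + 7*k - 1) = -6*k^4 + 2*k^3 - 5*k^2 + 6*k + 1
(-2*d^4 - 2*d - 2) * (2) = -4*d^4 - 4*d - 4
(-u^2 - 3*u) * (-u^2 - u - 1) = u^4 + 4*u^3 + 4*u^2 + 3*u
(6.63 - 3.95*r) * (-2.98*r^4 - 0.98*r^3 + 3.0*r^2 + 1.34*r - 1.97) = 11.771*r^5 - 15.8864*r^4 - 18.3474*r^3 + 14.597*r^2 + 16.6657*r - 13.0611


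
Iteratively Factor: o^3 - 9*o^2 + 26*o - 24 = (o - 2)*(o^2 - 7*o + 12) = (o - 3)*(o - 2)*(o - 4)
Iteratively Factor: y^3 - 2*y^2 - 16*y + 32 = (y - 4)*(y^2 + 2*y - 8) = (y - 4)*(y + 4)*(y - 2)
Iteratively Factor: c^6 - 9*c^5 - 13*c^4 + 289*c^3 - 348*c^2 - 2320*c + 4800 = (c - 3)*(c^5 - 6*c^4 - 31*c^3 + 196*c^2 + 240*c - 1600) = (c - 5)*(c - 3)*(c^4 - c^3 - 36*c^2 + 16*c + 320) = (c - 5)^2*(c - 3)*(c^3 + 4*c^2 - 16*c - 64) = (c - 5)^2*(c - 3)*(c + 4)*(c^2 - 16) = (c - 5)^2*(c - 4)*(c - 3)*(c + 4)*(c + 4)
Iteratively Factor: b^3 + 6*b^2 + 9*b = (b)*(b^2 + 6*b + 9) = b*(b + 3)*(b + 3)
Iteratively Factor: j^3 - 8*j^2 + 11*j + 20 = (j + 1)*(j^2 - 9*j + 20) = (j - 5)*(j + 1)*(j - 4)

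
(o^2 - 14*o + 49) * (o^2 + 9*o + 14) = o^4 - 5*o^3 - 63*o^2 + 245*o + 686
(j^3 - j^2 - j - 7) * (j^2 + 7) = j^5 - j^4 + 6*j^3 - 14*j^2 - 7*j - 49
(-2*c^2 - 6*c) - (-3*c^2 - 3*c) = c^2 - 3*c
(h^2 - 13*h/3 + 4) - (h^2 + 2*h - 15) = 19 - 19*h/3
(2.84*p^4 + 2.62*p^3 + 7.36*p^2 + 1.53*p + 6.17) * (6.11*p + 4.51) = 17.3524*p^5 + 28.8166*p^4 + 56.7858*p^3 + 42.5419*p^2 + 44.599*p + 27.8267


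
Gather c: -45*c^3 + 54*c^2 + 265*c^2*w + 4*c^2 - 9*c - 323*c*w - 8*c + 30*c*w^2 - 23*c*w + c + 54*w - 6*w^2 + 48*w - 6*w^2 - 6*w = -45*c^3 + c^2*(265*w + 58) + c*(30*w^2 - 346*w - 16) - 12*w^2 + 96*w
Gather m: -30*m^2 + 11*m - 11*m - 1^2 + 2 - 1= -30*m^2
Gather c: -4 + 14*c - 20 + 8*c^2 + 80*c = 8*c^2 + 94*c - 24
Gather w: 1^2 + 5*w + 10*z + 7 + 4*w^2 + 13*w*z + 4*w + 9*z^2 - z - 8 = 4*w^2 + w*(13*z + 9) + 9*z^2 + 9*z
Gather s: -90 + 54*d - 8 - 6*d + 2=48*d - 96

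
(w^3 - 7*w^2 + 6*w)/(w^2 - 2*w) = (w^2 - 7*w + 6)/(w - 2)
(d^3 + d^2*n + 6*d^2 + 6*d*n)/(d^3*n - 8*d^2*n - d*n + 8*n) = d*(d^2 + d*n + 6*d + 6*n)/(n*(d^3 - 8*d^2 - d + 8))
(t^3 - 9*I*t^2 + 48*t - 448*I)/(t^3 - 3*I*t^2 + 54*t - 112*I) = (t - 8*I)/(t - 2*I)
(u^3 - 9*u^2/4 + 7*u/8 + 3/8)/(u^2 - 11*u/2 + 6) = (4*u^2 - 3*u - 1)/(4*(u - 4))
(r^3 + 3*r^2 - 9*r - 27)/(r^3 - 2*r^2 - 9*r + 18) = (r + 3)/(r - 2)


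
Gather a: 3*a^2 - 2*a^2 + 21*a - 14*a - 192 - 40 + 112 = a^2 + 7*a - 120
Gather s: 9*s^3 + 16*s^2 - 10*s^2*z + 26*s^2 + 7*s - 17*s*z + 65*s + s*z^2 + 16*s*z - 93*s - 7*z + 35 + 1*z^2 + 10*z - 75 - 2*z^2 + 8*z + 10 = 9*s^3 + s^2*(42 - 10*z) + s*(z^2 - z - 21) - z^2 + 11*z - 30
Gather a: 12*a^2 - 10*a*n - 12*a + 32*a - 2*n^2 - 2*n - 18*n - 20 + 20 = 12*a^2 + a*(20 - 10*n) - 2*n^2 - 20*n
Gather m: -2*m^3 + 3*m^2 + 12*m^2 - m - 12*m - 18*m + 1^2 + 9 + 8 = -2*m^3 + 15*m^2 - 31*m + 18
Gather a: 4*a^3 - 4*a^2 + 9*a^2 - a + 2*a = 4*a^3 + 5*a^2 + a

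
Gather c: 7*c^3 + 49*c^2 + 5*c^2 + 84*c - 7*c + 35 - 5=7*c^3 + 54*c^2 + 77*c + 30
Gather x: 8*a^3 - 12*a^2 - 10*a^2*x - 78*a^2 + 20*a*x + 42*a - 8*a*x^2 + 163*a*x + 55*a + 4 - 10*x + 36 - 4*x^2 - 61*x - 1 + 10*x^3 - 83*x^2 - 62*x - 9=8*a^3 - 90*a^2 + 97*a + 10*x^3 + x^2*(-8*a - 87) + x*(-10*a^2 + 183*a - 133) + 30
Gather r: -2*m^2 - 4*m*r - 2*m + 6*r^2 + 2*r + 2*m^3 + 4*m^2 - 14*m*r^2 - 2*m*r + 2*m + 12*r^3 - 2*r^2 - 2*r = 2*m^3 + 2*m^2 - 6*m*r + 12*r^3 + r^2*(4 - 14*m)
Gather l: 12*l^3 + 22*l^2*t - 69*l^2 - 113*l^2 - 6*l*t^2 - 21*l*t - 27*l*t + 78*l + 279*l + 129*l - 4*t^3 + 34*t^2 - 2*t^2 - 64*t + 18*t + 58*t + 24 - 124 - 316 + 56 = 12*l^3 + l^2*(22*t - 182) + l*(-6*t^2 - 48*t + 486) - 4*t^3 + 32*t^2 + 12*t - 360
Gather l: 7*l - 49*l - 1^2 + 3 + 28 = 30 - 42*l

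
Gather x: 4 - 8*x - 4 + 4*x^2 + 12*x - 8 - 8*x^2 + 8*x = -4*x^2 + 12*x - 8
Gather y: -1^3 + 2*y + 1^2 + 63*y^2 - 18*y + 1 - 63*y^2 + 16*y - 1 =0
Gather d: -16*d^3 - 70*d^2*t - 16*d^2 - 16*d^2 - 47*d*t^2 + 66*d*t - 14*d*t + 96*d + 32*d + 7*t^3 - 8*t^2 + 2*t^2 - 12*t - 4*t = -16*d^3 + d^2*(-70*t - 32) + d*(-47*t^2 + 52*t + 128) + 7*t^3 - 6*t^2 - 16*t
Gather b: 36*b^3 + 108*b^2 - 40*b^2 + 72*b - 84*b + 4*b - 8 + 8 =36*b^3 + 68*b^2 - 8*b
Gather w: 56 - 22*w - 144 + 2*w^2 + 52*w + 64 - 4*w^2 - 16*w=-2*w^2 + 14*w - 24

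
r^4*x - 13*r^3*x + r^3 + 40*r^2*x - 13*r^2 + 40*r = r*(r - 8)*(r - 5)*(r*x + 1)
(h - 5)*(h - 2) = h^2 - 7*h + 10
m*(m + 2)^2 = m^3 + 4*m^2 + 4*m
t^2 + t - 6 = (t - 2)*(t + 3)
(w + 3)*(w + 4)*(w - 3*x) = w^3 - 3*w^2*x + 7*w^2 - 21*w*x + 12*w - 36*x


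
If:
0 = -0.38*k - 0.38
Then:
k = -1.00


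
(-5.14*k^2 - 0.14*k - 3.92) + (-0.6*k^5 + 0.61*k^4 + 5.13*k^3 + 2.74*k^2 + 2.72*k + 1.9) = -0.6*k^5 + 0.61*k^4 + 5.13*k^3 - 2.4*k^2 + 2.58*k - 2.02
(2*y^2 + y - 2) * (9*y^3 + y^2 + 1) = 18*y^5 + 11*y^4 - 17*y^3 + y - 2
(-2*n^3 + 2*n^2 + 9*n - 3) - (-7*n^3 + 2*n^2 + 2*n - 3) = 5*n^3 + 7*n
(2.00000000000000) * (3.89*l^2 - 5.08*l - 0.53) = 7.78*l^2 - 10.16*l - 1.06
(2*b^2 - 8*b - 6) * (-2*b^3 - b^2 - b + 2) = -4*b^5 + 14*b^4 + 18*b^3 + 18*b^2 - 10*b - 12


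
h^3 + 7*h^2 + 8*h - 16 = (h - 1)*(h + 4)^2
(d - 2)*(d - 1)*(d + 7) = d^3 + 4*d^2 - 19*d + 14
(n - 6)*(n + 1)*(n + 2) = n^3 - 3*n^2 - 16*n - 12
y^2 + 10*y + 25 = (y + 5)^2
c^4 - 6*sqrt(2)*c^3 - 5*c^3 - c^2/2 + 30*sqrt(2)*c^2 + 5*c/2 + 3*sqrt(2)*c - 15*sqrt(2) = (c - 5)*(c - 6*sqrt(2))*(c - sqrt(2)/2)*(c + sqrt(2)/2)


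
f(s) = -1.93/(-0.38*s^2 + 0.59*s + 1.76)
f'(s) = -1.93*(0.76*s - 0.59)/(-0.38*s^2 + 0.59*s + 1.76)^2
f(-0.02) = -1.10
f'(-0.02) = 0.38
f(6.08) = 0.22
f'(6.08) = -0.10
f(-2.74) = 0.71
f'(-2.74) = 0.70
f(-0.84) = -1.94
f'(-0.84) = 2.39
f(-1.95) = 2.31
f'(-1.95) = 5.73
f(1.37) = -1.04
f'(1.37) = -0.25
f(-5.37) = 0.16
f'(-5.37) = 0.06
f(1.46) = -1.07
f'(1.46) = -0.31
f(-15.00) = 0.02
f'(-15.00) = 0.00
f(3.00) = -17.55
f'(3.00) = -269.56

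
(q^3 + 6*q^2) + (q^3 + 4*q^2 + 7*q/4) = 2*q^3 + 10*q^2 + 7*q/4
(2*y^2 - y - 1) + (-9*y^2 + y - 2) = -7*y^2 - 3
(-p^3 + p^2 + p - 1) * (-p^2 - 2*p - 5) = p^5 + p^4 + 2*p^3 - 6*p^2 - 3*p + 5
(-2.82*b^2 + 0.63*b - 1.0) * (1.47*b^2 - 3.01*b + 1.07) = -4.1454*b^4 + 9.4143*b^3 - 6.3837*b^2 + 3.6841*b - 1.07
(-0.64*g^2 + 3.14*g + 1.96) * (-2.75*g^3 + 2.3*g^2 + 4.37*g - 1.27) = 1.76*g^5 - 10.107*g^4 - 0.9648*g^3 + 19.0426*g^2 + 4.5774*g - 2.4892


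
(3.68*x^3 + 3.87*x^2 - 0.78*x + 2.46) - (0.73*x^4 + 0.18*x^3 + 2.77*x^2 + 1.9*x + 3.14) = -0.73*x^4 + 3.5*x^3 + 1.1*x^2 - 2.68*x - 0.68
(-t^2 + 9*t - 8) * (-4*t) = 4*t^3 - 36*t^2 + 32*t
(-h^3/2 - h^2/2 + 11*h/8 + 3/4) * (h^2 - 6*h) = -h^5/2 + 5*h^4/2 + 35*h^3/8 - 15*h^2/2 - 9*h/2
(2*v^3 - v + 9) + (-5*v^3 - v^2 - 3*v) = -3*v^3 - v^2 - 4*v + 9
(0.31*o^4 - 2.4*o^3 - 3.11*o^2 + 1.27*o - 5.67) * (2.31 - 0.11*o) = -0.0341*o^5 + 0.9801*o^4 - 5.2019*o^3 - 7.3238*o^2 + 3.5574*o - 13.0977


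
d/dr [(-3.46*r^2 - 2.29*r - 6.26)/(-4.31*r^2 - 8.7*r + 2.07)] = (20.2321*r^2 - 68.2856*r - 59.2023)/(18.5761*r^4 + 74.994*r^3 + 57.8466*r^2 - 36.018*r + 4.2849)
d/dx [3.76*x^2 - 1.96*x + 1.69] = 7.52*x - 1.96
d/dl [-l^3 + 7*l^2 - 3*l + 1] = -3*l^2 + 14*l - 3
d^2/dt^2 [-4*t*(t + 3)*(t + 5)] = -24*t - 64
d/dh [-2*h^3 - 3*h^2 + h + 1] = -6*h^2 - 6*h + 1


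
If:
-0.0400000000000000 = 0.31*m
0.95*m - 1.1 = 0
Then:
No Solution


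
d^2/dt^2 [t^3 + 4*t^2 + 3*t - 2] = 6*t + 8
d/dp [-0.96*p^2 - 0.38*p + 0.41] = -1.92*p - 0.38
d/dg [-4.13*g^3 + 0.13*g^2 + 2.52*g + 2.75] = -12.39*g^2 + 0.26*g + 2.52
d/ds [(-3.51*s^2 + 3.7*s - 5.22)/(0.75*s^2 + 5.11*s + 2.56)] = (-20.7111*s^2 - 10.1412*s + 36.1462)/(0.5625*s^4 + 7.665*s^3 + 29.9521*s^2 + 26.1632*s + 6.5536)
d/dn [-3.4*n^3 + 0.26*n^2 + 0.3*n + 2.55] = -10.2*n^2 + 0.52*n + 0.3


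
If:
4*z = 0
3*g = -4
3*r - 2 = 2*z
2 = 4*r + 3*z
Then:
No Solution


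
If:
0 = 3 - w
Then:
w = 3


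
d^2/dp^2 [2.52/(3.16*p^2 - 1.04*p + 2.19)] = (-50.327424*p^2 + 16.563456*p + 2.52*(6.32*p - 1.04)*(12.64*p - 2.08) - 34.878816)/(3.16*p^2 - 1.04*p + 2.19)^3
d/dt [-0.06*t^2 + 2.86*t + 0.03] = 2.86 - 0.12*t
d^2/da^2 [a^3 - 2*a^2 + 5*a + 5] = 6*a - 4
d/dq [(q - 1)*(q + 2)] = 2*q + 1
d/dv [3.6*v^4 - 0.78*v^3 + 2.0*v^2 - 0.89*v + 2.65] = 14.4*v^3 - 2.34*v^2 + 4.0*v - 0.89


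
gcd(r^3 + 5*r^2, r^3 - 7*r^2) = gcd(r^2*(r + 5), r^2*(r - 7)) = r^2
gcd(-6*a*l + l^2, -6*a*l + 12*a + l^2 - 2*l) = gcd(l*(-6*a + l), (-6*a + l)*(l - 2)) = 6*a - l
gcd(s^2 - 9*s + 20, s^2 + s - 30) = s - 5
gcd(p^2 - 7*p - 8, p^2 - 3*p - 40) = p - 8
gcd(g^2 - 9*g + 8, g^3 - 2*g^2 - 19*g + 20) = g - 1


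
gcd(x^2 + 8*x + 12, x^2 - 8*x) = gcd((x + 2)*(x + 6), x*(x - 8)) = 1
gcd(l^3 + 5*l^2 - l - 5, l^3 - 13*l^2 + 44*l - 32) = l - 1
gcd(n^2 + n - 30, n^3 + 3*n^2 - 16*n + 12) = n + 6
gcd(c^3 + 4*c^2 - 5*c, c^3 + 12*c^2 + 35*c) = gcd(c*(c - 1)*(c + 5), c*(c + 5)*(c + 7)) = c^2 + 5*c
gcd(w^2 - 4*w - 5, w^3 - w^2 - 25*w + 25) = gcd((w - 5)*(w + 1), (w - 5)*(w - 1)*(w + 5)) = w - 5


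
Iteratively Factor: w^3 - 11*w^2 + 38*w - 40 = (w - 4)*(w^2 - 7*w + 10) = (w - 4)*(w - 2)*(w - 5)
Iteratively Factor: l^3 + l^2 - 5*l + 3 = (l + 3)*(l^2 - 2*l + 1) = (l - 1)*(l + 3)*(l - 1)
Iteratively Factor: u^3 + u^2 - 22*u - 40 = (u + 2)*(u^2 - u - 20) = (u - 5)*(u + 2)*(u + 4)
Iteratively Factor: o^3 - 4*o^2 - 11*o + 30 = (o + 3)*(o^2 - 7*o + 10) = (o - 5)*(o + 3)*(o - 2)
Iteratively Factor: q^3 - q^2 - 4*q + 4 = (q + 2)*(q^2 - 3*q + 2) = (q - 1)*(q + 2)*(q - 2)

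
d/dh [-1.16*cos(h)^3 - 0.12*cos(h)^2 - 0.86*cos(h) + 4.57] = (3.48*cos(h)^2 + 0.24*cos(h) + 0.86)*sin(h)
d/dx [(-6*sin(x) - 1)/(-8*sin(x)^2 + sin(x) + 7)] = (-16*sin(x) + 24*cos(2*x) - 65)*cos(x)/(-8*sin(x)^2 + sin(x) + 7)^2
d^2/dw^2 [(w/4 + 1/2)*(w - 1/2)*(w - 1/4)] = 3*w/2 + 5/8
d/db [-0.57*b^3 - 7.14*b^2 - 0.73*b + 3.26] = -1.71*b^2 - 14.28*b - 0.73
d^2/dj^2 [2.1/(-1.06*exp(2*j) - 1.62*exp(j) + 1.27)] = (-2.1*(2.12*exp(j) + 1.62)*(4.24*exp(j) + 3.24)*exp(j) + (8.904*exp(j) + 3.402)*(1.06*exp(2*j) + 1.62*exp(j) - 1.27))*exp(j)/(1.06*exp(2*j) + 1.62*exp(j) - 1.27)^3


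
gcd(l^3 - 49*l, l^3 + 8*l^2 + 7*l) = l^2 + 7*l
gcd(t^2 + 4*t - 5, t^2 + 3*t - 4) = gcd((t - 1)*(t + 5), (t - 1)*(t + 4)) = t - 1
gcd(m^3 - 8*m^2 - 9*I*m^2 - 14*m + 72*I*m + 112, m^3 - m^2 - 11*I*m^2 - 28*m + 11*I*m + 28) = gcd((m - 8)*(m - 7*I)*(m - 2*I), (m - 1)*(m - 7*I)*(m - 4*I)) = m - 7*I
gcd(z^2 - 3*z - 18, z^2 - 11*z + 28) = 1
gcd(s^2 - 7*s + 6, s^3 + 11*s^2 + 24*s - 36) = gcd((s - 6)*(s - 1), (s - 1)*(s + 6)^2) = s - 1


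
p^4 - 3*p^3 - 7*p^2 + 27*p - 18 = (p - 3)*(p - 2)*(p - 1)*(p + 3)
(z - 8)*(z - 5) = z^2 - 13*z + 40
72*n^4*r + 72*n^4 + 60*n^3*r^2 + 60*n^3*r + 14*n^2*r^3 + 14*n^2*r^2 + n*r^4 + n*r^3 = (2*n + r)*(6*n + r)^2*(n*r + n)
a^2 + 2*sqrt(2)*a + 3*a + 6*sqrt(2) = (a + 3)*(a + 2*sqrt(2))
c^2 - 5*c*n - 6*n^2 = (c - 6*n)*(c + n)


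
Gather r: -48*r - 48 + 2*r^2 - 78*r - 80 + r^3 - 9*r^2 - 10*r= r^3 - 7*r^2 - 136*r - 128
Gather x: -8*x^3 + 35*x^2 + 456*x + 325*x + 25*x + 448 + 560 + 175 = -8*x^3 + 35*x^2 + 806*x + 1183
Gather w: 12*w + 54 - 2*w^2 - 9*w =-2*w^2 + 3*w + 54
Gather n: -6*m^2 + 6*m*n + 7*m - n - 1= -6*m^2 + 7*m + n*(6*m - 1) - 1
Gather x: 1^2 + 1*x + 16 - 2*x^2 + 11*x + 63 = -2*x^2 + 12*x + 80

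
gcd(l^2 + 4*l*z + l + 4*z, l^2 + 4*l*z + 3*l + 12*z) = l + 4*z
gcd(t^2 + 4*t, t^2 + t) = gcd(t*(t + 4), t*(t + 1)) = t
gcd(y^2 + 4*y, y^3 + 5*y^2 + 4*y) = y^2 + 4*y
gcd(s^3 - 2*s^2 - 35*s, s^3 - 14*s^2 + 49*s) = s^2 - 7*s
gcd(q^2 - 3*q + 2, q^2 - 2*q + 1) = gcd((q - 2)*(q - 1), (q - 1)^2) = q - 1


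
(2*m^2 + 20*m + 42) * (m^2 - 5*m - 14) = 2*m^4 + 10*m^3 - 86*m^2 - 490*m - 588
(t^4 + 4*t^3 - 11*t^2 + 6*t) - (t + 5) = t^4 + 4*t^3 - 11*t^2 + 5*t - 5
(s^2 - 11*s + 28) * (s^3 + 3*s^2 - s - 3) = s^5 - 8*s^4 - 6*s^3 + 92*s^2 + 5*s - 84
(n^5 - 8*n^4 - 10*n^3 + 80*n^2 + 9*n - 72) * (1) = n^5 - 8*n^4 - 10*n^3 + 80*n^2 + 9*n - 72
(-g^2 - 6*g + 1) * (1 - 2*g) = 2*g^3 + 11*g^2 - 8*g + 1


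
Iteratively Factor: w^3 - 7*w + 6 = (w - 2)*(w^2 + 2*w - 3) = (w - 2)*(w + 3)*(w - 1)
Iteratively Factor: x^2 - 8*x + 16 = (x - 4)*(x - 4)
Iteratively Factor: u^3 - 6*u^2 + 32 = (u - 4)*(u^2 - 2*u - 8) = (u - 4)*(u + 2)*(u - 4)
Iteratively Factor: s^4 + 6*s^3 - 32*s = (s)*(s^3 + 6*s^2 - 32) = s*(s + 4)*(s^2 + 2*s - 8) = s*(s - 2)*(s + 4)*(s + 4)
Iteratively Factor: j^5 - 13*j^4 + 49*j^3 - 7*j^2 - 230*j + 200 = (j - 4)*(j^4 - 9*j^3 + 13*j^2 + 45*j - 50) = (j - 4)*(j + 2)*(j^3 - 11*j^2 + 35*j - 25) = (j - 4)*(j - 1)*(j + 2)*(j^2 - 10*j + 25) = (j - 5)*(j - 4)*(j - 1)*(j + 2)*(j - 5)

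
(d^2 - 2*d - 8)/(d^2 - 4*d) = (d + 2)/d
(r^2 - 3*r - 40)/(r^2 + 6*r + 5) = (r - 8)/(r + 1)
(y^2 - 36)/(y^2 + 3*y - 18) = (y - 6)/(y - 3)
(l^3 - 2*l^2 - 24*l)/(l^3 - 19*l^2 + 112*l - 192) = l*(l^2 - 2*l - 24)/(l^3 - 19*l^2 + 112*l - 192)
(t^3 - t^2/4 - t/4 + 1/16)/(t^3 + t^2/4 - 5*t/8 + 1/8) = (t + 1/2)/(t + 1)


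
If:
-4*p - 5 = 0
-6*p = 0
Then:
No Solution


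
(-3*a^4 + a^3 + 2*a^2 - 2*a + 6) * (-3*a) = 9*a^5 - 3*a^4 - 6*a^3 + 6*a^2 - 18*a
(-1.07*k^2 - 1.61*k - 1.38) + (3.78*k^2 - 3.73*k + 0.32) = 2.71*k^2 - 5.34*k - 1.06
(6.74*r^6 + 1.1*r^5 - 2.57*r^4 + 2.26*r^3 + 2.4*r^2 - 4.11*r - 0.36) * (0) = 0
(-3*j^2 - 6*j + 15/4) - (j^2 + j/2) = -4*j^2 - 13*j/2 + 15/4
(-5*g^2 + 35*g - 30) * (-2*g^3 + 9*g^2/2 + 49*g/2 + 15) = 10*g^5 - 185*g^4/2 + 95*g^3 + 1295*g^2/2 - 210*g - 450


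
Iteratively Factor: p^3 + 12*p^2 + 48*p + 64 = (p + 4)*(p^2 + 8*p + 16) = (p + 4)^2*(p + 4)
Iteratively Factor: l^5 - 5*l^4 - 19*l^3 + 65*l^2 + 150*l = (l - 5)*(l^4 - 19*l^2 - 30*l) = l*(l - 5)*(l^3 - 19*l - 30) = l*(l - 5)*(l + 2)*(l^2 - 2*l - 15) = l*(l - 5)^2*(l + 2)*(l + 3)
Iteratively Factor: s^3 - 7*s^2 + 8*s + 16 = (s - 4)*(s^2 - 3*s - 4) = (s - 4)*(s + 1)*(s - 4)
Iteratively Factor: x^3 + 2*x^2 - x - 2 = (x + 2)*(x^2 - 1) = (x + 1)*(x + 2)*(x - 1)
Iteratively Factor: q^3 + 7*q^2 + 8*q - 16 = (q + 4)*(q^2 + 3*q - 4) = (q + 4)^2*(q - 1)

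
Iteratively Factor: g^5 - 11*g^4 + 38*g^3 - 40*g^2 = (g - 4)*(g^4 - 7*g^3 + 10*g^2) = (g - 5)*(g - 4)*(g^3 - 2*g^2) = g*(g - 5)*(g - 4)*(g^2 - 2*g) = g^2*(g - 5)*(g - 4)*(g - 2)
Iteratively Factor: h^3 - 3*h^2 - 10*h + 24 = (h - 2)*(h^2 - h - 12) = (h - 2)*(h + 3)*(h - 4)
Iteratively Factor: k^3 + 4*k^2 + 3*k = (k + 1)*(k^2 + 3*k) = (k + 1)*(k + 3)*(k)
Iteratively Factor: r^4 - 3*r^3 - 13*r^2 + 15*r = (r)*(r^3 - 3*r^2 - 13*r + 15) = r*(r - 1)*(r^2 - 2*r - 15) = r*(r - 5)*(r - 1)*(r + 3)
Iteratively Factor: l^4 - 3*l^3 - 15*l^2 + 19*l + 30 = (l + 1)*(l^3 - 4*l^2 - 11*l + 30) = (l - 2)*(l + 1)*(l^2 - 2*l - 15) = (l - 5)*(l - 2)*(l + 1)*(l + 3)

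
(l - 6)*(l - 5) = l^2 - 11*l + 30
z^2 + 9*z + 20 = (z + 4)*(z + 5)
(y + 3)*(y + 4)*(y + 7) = y^3 + 14*y^2 + 61*y + 84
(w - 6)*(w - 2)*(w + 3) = w^3 - 5*w^2 - 12*w + 36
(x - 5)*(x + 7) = x^2 + 2*x - 35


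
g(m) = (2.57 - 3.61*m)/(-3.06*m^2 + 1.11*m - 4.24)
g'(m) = (2.57 - 3.61*m)*(6.12*m - 1.11)/(-3.06*m^2 + 1.11*m - 4.24)^2 - 3.61/(-3.06*m^2 + 1.11*m - 4.24)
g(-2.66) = -0.42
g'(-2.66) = -0.13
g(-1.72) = -0.58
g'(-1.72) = -0.20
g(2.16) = 0.32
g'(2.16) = -0.02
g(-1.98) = -0.53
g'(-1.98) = -0.18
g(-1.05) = -0.72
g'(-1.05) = -0.21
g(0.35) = -0.31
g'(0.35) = 0.93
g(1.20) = 0.24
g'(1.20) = 0.29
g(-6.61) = -0.18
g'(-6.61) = -0.03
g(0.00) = -0.61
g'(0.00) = 0.69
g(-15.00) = -0.08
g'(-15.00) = -0.01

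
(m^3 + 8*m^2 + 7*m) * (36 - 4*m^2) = -4*m^5 - 32*m^4 + 8*m^3 + 288*m^2 + 252*m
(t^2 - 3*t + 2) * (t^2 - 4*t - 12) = t^4 - 7*t^3 + 2*t^2 + 28*t - 24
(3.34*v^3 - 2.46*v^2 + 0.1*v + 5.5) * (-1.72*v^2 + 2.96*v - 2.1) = -5.7448*v^5 + 14.1176*v^4 - 14.4676*v^3 - 3.998*v^2 + 16.07*v - 11.55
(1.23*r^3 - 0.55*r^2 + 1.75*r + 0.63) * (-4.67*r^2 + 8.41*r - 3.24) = -5.7441*r^5 + 12.9128*r^4 - 16.7832*r^3 + 13.5574*r^2 - 0.3717*r - 2.0412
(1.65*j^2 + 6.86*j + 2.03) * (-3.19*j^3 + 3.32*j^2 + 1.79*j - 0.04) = -5.2635*j^5 - 16.4054*j^4 + 19.253*j^3 + 18.953*j^2 + 3.3593*j - 0.0812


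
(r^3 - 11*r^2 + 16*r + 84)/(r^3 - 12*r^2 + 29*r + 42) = (r + 2)/(r + 1)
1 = 1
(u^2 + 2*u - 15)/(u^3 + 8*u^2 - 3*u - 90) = 1/(u + 6)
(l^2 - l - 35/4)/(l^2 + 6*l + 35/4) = (2*l - 7)/(2*l + 7)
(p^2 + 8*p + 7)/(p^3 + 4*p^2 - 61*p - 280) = (p + 1)/(p^2 - 3*p - 40)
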